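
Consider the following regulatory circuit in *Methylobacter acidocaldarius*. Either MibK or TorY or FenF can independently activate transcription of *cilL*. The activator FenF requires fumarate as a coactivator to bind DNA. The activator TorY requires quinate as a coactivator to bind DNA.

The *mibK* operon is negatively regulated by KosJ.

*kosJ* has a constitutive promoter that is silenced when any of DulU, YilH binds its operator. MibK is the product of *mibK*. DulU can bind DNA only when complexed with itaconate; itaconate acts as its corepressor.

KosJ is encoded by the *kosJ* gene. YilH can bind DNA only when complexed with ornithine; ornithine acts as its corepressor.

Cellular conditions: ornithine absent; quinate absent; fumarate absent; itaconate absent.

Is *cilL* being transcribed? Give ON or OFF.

Itaconate is absent, so DulU is inactive.
Ornithine is absent, so YilH is inactive.
With no repressor bound, *kosJ* is transcribed.
So KosJ is produced and active.
With repressor KosJ bound, *mibK* is not transcribed.
So MibK is not produced.
Quinate is absent, so TorY is inactive.
Fumarate is absent, so FenF is inactive.
No activator is available at the *cilL* promoter, so *cilL* is not transcribed.

OFF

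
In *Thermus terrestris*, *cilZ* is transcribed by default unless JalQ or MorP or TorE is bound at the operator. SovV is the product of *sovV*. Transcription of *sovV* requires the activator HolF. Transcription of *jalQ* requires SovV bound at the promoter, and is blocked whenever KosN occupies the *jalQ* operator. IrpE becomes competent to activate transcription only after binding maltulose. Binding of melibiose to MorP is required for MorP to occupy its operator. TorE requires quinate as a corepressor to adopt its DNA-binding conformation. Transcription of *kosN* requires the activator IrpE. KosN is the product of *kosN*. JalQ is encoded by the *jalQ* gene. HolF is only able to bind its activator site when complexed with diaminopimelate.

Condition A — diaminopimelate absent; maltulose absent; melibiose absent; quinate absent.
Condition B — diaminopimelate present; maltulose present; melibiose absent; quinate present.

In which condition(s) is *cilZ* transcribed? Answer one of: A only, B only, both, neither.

Condition A:
Diaminopimelate is absent, so HolF is inactive.
Required activator HolF is absent, so *sovV* is not transcribed.
So SovV is not produced.
Maltulose is absent, so IrpE is inactive.
Required activator IrpE is absent, so *kosN* is not transcribed.
So KosN is not produced.
Required activator SovV is absent, so *jalQ* is not transcribed.
So JalQ is not produced.
Melibiose is absent, so MorP is inactive.
Quinate is absent, so TorE is inactive.
With no repressor bound, *cilZ* is transcribed.
→ *cilZ* is ON in A.
Condition B:
Diaminopimelate is present, so HolF is active.
No repressor is bound and HolF is active, so *sovV* is transcribed.
So SovV is produced and active.
Maltulose is present, so IrpE is active.
No repressor is bound and IrpE is active, so *kosN* is transcribed.
So KosN is produced and active.
With repressor KosN bound, *jalQ* is not transcribed.
So JalQ is not produced.
Melibiose is absent, so MorP is inactive.
Quinate is present, so TorE is active.
With repressor TorE bound, *cilZ* is not transcribed.
→ *cilZ* is OFF in B.

A only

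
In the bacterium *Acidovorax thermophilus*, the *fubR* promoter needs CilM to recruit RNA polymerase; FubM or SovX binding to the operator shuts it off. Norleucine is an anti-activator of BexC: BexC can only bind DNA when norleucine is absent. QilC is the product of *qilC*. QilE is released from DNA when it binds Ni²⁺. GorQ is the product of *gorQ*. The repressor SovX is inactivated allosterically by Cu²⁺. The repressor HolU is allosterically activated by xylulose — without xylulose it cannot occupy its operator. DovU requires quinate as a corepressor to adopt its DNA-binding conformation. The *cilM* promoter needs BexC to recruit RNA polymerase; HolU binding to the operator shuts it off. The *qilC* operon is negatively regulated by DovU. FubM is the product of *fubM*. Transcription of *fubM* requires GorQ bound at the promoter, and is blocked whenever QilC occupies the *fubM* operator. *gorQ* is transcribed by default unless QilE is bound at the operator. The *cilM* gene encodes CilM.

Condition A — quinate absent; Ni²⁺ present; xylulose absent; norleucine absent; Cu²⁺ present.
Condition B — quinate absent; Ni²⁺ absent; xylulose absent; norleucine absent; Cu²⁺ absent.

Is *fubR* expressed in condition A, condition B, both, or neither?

A only

Condition A:
Quinate is absent, so DovU is inactive.
With no repressor bound, *qilC* is transcribed.
So QilC is produced and active.
Ni²⁺ is present, so QilE is inactive.
With no repressor bound, *gorQ* is transcribed.
So GorQ is produced and active.
With repressor QilC bound, *fubM* is not transcribed.
So FubM is not produced.
Xylulose is absent, so HolU is inactive.
Norleucine is absent, so BexC is active.
No repressor is bound and BexC is active, so *cilM* is transcribed.
So CilM is produced and active.
Cu²⁺ is present, so SovX is inactive.
No repressor is bound and CilM is active, so *fubR* is transcribed.
→ *fubR* is ON in A.
Condition B:
Quinate is absent, so DovU is inactive.
With no repressor bound, *qilC* is transcribed.
So QilC is produced and active.
Ni²⁺ is absent, so QilE is active.
With repressor QilE bound, *gorQ* is not transcribed.
So GorQ is not produced.
With repressor QilC bound, *fubM* is not transcribed.
So FubM is not produced.
Xylulose is absent, so HolU is inactive.
Norleucine is absent, so BexC is active.
No repressor is bound and BexC is active, so *cilM* is transcribed.
So CilM is produced and active.
Cu²⁺ is absent, so SovX is active.
With repressor SovX bound, *fubR* is not transcribed.
→ *fubR* is OFF in B.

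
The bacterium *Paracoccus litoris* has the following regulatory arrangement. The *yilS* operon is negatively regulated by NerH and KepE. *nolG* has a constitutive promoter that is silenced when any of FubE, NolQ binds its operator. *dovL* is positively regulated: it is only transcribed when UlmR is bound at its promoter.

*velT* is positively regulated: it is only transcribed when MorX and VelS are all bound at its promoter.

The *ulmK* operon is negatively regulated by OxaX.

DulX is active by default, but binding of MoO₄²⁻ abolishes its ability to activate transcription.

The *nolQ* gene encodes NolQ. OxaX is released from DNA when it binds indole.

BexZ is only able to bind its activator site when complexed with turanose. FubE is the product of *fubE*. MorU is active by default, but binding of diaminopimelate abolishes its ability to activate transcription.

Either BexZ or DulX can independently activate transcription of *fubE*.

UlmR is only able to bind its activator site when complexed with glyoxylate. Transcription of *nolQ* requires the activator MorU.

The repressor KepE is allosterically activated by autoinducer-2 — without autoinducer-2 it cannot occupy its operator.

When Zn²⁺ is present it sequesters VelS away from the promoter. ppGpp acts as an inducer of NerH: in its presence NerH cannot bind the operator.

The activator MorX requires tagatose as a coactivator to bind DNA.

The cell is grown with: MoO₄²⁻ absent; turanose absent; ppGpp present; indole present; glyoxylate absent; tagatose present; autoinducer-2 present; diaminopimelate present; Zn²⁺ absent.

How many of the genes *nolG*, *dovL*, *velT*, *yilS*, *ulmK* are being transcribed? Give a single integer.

2

Turanose is absent, so BexZ is inactive.
MoO₄²⁻ is absent, so DulX is active.
Activator DulX is present, so *fubE* is transcribed.
So FubE is produced and active.
Diaminopimelate is present, so MorU is inactive.
Required activator MorU is absent, so *nolQ* is not transcribed.
So NolQ is not produced.
With repressor FubE bound, *nolG* is not transcribed.
→ *nolG* is OFF.
Glyoxylate is absent, so UlmR is inactive.
Required activator UlmR is absent, so *dovL* is not transcribed.
→ *dovL* is OFF.
Tagatose is present, so MorX is active.
Zn²⁺ is absent, so VelS is active.
No repressor is bound and MorX and VelS are active, so *velT* is transcribed.
→ *velT* is ON.
ppGpp is present, so NerH is inactive.
Autoinducer-2 is present, so KepE is active.
With repressor KepE bound, *yilS* is not transcribed.
→ *yilS* is OFF.
Indole is present, so OxaX is inactive.
With no repressor bound, *ulmK* is transcribed.
→ *ulmK* is ON.
2 of the 5 genes are transcribed.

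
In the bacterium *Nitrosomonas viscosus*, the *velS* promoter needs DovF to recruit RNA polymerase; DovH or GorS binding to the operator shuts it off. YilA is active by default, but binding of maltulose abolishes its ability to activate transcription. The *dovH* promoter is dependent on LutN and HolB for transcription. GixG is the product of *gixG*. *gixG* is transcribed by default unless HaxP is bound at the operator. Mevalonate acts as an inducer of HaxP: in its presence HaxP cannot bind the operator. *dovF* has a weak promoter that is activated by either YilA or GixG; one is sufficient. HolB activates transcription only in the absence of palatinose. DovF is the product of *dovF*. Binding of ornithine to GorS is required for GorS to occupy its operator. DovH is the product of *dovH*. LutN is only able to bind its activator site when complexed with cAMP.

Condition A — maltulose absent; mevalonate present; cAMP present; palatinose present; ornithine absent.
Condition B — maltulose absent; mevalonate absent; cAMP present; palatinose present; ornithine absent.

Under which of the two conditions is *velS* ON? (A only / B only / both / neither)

Condition A:
Maltulose is absent, so YilA is active.
Mevalonate is present, so HaxP is inactive.
With no repressor bound, *gixG* is transcribed.
So GixG is produced and active.
Activator YilA is present, so *dovF* is transcribed.
So DovF is produced and active.
cAMP is present, so LutN is active.
Palatinose is present, so HolB is inactive.
Required activator HolB is absent, so *dovH* is not transcribed.
So DovH is not produced.
Ornithine is absent, so GorS is inactive.
No repressor is bound and DovF is active, so *velS* is transcribed.
→ *velS* is ON in A.
Condition B:
Maltulose is absent, so YilA is active.
Mevalonate is absent, so HaxP is active.
With repressor HaxP bound, *gixG* is not transcribed.
So GixG is not produced.
Activator YilA is present, so *dovF* is transcribed.
So DovF is produced and active.
cAMP is present, so LutN is active.
Palatinose is present, so HolB is inactive.
Required activator HolB is absent, so *dovH* is not transcribed.
So DovH is not produced.
Ornithine is absent, so GorS is inactive.
No repressor is bound and DovF is active, so *velS* is transcribed.
→ *velS* is ON in B.

both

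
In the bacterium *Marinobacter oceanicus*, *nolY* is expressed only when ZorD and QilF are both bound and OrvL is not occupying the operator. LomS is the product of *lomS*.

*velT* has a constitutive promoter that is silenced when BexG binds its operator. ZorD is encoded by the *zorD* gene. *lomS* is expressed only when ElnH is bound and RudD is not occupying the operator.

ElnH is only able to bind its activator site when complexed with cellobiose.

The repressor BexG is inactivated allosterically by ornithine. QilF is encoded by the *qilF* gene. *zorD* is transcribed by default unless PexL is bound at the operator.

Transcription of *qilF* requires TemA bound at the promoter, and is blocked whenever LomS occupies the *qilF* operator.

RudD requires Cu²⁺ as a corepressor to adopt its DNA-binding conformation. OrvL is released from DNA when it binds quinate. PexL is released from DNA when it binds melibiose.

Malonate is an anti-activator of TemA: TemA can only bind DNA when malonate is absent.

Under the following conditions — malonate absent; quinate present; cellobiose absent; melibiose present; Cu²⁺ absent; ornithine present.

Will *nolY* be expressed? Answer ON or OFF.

Quinate is present, so OrvL is inactive.
Melibiose is present, so PexL is inactive.
With no repressor bound, *zorD* is transcribed.
So ZorD is produced and active.
Malonate is absent, so TemA is active.
Cu²⁺ is absent, so RudD is inactive.
Cellobiose is absent, so ElnH is inactive.
Required activator ElnH is absent, so *lomS* is not transcribed.
So LomS is not produced.
No repressor is bound and TemA is active, so *qilF* is transcribed.
So QilF is produced and active.
No repressor is bound and ZorD and QilF are active, so *nolY* is transcribed.

ON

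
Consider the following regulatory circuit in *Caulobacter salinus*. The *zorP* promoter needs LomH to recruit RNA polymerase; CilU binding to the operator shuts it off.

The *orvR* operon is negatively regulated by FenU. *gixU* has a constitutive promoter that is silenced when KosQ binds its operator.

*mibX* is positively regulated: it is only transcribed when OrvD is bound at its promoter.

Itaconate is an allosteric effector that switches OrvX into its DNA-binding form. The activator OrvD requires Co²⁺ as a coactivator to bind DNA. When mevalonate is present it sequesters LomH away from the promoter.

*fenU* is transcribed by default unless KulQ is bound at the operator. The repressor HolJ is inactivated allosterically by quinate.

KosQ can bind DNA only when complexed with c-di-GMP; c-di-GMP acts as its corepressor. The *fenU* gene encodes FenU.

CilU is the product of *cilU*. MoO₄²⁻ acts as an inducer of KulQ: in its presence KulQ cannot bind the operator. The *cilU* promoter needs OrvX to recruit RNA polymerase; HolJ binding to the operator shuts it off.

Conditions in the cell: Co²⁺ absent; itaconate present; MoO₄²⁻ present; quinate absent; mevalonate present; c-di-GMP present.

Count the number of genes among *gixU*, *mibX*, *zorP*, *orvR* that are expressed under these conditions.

0

c-di-GMP is present, so KosQ is active.
With repressor KosQ bound, *gixU* is not transcribed.
→ *gixU* is OFF.
Co²⁺ is absent, so OrvD is inactive.
Required activator OrvD is absent, so *mibX* is not transcribed.
→ *mibX* is OFF.
Itaconate is present, so OrvX is active.
Quinate is absent, so HolJ is active.
With repressor HolJ bound, *cilU* is not transcribed.
So CilU is not produced.
Mevalonate is present, so LomH is inactive.
Required activator LomH is absent, so *zorP* is not transcribed.
→ *zorP* is OFF.
MoO₄²⁻ is present, so KulQ is inactive.
With no repressor bound, *fenU* is transcribed.
So FenU is produced and active.
With repressor FenU bound, *orvR* is not transcribed.
→ *orvR* is OFF.
0 of the 4 genes are transcribed.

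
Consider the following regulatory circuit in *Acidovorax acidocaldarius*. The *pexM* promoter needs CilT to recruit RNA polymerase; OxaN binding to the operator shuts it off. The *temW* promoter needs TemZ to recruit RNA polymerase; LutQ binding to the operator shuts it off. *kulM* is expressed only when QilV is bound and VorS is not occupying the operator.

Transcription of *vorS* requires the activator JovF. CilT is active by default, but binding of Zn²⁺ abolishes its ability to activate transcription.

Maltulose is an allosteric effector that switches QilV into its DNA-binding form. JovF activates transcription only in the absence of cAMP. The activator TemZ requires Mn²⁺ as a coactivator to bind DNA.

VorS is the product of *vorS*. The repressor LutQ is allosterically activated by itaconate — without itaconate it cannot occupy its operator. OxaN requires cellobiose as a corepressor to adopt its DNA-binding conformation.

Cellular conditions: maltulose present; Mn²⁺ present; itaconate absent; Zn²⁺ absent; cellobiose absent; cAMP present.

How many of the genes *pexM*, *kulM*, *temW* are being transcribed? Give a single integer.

Cellobiose is absent, so OxaN is inactive.
Zn²⁺ is absent, so CilT is active.
No repressor is bound and CilT is active, so *pexM* is transcribed.
→ *pexM* is ON.
cAMP is present, so JovF is inactive.
Required activator JovF is absent, so *vorS* is not transcribed.
So VorS is not produced.
Maltulose is present, so QilV is active.
No repressor is bound and QilV is active, so *kulM* is transcribed.
→ *kulM* is ON.
Mn²⁺ is present, so TemZ is active.
Itaconate is absent, so LutQ is inactive.
No repressor is bound and TemZ is active, so *temW* is transcribed.
→ *temW* is ON.
3 of the 3 genes are transcribed.

3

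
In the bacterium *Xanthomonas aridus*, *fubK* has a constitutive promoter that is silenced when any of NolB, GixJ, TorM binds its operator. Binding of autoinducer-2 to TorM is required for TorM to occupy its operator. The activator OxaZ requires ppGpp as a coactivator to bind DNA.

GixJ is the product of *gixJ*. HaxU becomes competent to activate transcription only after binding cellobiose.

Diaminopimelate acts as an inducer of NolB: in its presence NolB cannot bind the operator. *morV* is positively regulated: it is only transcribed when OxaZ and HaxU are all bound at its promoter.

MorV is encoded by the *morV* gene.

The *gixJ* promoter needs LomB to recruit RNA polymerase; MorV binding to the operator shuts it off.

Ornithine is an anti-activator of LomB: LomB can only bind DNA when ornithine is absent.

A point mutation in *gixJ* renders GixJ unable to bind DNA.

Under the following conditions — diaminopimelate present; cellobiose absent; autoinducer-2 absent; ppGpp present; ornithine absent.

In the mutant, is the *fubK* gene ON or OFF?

ON

Diaminopimelate is present, so NolB is inactive.
GixJ is non-functional in this strain, so it has no effect.
Autoinducer-2 is absent, so TorM is inactive.
With no repressor bound, *fubK* is transcribed.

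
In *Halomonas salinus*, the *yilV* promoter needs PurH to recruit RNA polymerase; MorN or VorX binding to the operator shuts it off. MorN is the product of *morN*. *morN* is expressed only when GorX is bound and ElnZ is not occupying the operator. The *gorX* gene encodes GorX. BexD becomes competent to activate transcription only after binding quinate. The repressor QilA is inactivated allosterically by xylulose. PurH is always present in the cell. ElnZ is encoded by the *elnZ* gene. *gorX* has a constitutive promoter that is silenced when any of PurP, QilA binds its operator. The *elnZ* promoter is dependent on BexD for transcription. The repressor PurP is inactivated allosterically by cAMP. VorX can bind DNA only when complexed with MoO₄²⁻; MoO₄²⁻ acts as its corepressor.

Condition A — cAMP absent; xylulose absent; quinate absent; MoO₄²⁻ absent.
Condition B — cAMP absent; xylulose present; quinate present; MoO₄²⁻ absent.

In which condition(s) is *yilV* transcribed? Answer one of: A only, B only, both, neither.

both

Condition A:
cAMP is absent, so PurP is active.
Xylulose is absent, so QilA is active.
With repressor PurP bound, *gorX* is not transcribed.
So GorX is not produced.
Quinate is absent, so BexD is inactive.
Required activator BexD is absent, so *elnZ* is not transcribed.
So ElnZ is not produced.
Required activator GorX is absent, so *morN* is not transcribed.
So MorN is not produced.
PurH is produced constitutively and is active.
MoO₄²⁻ is absent, so VorX is inactive.
No repressor is bound and PurH is active, so *yilV* is transcribed.
→ *yilV* is ON in A.
Condition B:
cAMP is absent, so PurP is active.
Xylulose is present, so QilA is inactive.
With repressor PurP bound, *gorX* is not transcribed.
So GorX is not produced.
Quinate is present, so BexD is active.
No repressor is bound and BexD is active, so *elnZ* is transcribed.
So ElnZ is produced and active.
With repressor ElnZ bound, *morN* is not transcribed.
So MorN is not produced.
PurH is produced constitutively and is active.
MoO₄²⁻ is absent, so VorX is inactive.
No repressor is bound and PurH is active, so *yilV* is transcribed.
→ *yilV* is ON in B.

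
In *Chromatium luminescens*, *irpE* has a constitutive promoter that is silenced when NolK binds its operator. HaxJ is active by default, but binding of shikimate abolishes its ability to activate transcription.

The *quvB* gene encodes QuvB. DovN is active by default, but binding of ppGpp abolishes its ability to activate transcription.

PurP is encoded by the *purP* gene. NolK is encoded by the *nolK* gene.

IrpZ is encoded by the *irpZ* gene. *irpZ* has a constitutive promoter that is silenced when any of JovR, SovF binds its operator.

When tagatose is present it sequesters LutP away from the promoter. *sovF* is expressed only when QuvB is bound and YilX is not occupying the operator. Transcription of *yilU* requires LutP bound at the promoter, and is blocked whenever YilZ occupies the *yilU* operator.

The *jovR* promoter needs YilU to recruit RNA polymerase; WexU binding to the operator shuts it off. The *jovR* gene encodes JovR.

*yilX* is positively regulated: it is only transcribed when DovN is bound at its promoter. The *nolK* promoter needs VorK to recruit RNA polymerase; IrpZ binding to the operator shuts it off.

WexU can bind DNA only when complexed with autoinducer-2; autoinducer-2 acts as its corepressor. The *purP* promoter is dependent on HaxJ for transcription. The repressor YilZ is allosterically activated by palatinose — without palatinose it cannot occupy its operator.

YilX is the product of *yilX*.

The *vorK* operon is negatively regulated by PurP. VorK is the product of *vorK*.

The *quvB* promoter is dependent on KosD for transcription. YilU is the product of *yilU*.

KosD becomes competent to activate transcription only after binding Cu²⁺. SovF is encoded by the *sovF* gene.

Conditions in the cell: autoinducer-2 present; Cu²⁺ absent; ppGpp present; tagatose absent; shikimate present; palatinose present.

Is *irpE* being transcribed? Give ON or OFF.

Palatinose is present, so YilZ is active.
Tagatose is absent, so LutP is active.
With repressor YilZ bound, *yilU* is not transcribed.
So YilU is not produced.
Autoinducer-2 is present, so WexU is active.
With repressor WexU bound, *jovR* is not transcribed.
So JovR is not produced.
Cu²⁺ is absent, so KosD is inactive.
Required activator KosD is absent, so *quvB* is not transcribed.
So QuvB is not produced.
ppGpp is present, so DovN is inactive.
Required activator DovN is absent, so *yilX* is not transcribed.
So YilX is not produced.
Required activator QuvB is absent, so *sovF* is not transcribed.
So SovF is not produced.
With no repressor bound, *irpZ* is transcribed.
So IrpZ is produced and active.
Shikimate is present, so HaxJ is inactive.
Required activator HaxJ is absent, so *purP* is not transcribed.
So PurP is not produced.
With no repressor bound, *vorK* is transcribed.
So VorK is produced and active.
With repressor IrpZ bound, *nolK* is not transcribed.
So NolK is not produced.
With no repressor bound, *irpE* is transcribed.

ON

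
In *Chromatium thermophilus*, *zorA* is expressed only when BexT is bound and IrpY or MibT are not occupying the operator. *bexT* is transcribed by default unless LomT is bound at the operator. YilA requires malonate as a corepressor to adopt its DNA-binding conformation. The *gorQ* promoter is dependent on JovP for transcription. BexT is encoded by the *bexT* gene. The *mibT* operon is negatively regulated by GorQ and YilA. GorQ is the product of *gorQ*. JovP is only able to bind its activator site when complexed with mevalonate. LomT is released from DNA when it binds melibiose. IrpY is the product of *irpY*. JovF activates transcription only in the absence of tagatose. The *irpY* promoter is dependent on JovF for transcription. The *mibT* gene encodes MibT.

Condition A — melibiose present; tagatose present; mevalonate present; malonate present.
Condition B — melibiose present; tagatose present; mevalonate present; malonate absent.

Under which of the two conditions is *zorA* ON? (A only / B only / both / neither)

both

Condition A:
Melibiose is present, so LomT is inactive.
With no repressor bound, *bexT* is transcribed.
So BexT is produced and active.
Tagatose is present, so JovF is inactive.
Required activator JovF is absent, so *irpY* is not transcribed.
So IrpY is not produced.
Mevalonate is present, so JovP is active.
No repressor is bound and JovP is active, so *gorQ* is transcribed.
So GorQ is produced and active.
Malonate is present, so YilA is active.
With repressor GorQ bound, *mibT* is not transcribed.
So MibT is not produced.
No repressor is bound and BexT is active, so *zorA* is transcribed.
→ *zorA* is ON in A.
Condition B:
Melibiose is present, so LomT is inactive.
With no repressor bound, *bexT* is transcribed.
So BexT is produced and active.
Tagatose is present, so JovF is inactive.
Required activator JovF is absent, so *irpY* is not transcribed.
So IrpY is not produced.
Mevalonate is present, so JovP is active.
No repressor is bound and JovP is active, so *gorQ* is transcribed.
So GorQ is produced and active.
Malonate is absent, so YilA is inactive.
With repressor GorQ bound, *mibT* is not transcribed.
So MibT is not produced.
No repressor is bound and BexT is active, so *zorA* is transcribed.
→ *zorA* is ON in B.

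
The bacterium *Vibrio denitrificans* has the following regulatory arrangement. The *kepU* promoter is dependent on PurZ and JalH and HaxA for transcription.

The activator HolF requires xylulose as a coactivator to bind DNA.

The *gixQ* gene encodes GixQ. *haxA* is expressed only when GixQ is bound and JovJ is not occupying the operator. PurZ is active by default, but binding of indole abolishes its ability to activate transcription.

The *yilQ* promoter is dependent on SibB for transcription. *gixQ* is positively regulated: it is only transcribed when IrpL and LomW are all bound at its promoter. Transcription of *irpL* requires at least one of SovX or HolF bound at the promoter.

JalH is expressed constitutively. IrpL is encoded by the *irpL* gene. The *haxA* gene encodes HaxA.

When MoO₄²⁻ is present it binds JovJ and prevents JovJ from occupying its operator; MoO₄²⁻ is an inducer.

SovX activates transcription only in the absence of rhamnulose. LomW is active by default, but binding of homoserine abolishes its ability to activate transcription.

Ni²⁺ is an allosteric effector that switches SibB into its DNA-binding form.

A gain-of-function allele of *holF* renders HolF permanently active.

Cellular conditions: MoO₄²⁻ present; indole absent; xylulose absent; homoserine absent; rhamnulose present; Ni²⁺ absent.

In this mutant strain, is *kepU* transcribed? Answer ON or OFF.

ON

Indole is absent, so PurZ is active.
JalH is produced constitutively and is active.
MoO₄²⁻ is present, so JovJ is inactive.
Rhamnulose is present, so SovX is inactive.
HolF is constitutively active in this strain.
Activator HolF is present, so *irpL* is transcribed.
So IrpL is produced and active.
Homoserine is absent, so LomW is active.
No repressor is bound and IrpL and LomW are active, so *gixQ* is transcribed.
So GixQ is produced and active.
No repressor is bound and GixQ is active, so *haxA* is transcribed.
So HaxA is produced and active.
No repressor is bound and PurZ and JalH and HaxA are active, so *kepU* is transcribed.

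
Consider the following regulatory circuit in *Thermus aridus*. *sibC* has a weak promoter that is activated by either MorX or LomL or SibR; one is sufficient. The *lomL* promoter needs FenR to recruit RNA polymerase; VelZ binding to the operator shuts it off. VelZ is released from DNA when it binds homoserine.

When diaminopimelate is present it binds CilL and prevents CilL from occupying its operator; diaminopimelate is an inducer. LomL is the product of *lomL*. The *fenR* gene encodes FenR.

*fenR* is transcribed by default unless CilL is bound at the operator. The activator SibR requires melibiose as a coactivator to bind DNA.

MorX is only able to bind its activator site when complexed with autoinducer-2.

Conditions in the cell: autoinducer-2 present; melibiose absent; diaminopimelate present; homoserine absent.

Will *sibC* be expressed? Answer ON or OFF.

Autoinducer-2 is present, so MorX is active.
Diaminopimelate is present, so CilL is inactive.
With no repressor bound, *fenR* is transcribed.
So FenR is produced and active.
Homoserine is absent, so VelZ is active.
With repressor VelZ bound, *lomL* is not transcribed.
So LomL is not produced.
Melibiose is absent, so SibR is inactive.
Activator MorX is present, so *sibC* is transcribed.

ON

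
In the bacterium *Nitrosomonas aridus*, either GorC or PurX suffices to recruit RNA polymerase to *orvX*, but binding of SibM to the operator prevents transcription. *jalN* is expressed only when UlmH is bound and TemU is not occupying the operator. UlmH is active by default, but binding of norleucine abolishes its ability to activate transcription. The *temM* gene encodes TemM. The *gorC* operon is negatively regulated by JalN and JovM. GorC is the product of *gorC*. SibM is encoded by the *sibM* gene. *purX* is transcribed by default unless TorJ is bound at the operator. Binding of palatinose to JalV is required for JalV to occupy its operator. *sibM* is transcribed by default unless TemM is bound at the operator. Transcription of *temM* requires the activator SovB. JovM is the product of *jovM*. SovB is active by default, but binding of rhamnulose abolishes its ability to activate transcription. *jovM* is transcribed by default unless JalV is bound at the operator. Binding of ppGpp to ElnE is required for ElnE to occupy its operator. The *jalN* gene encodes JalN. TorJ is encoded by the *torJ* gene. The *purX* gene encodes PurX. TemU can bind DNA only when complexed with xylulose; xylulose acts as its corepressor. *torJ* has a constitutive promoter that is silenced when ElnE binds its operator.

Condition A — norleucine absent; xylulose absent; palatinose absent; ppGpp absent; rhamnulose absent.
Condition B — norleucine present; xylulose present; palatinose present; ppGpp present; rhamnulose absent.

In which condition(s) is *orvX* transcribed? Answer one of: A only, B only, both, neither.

Condition A:
Norleucine is absent, so UlmH is active.
Xylulose is absent, so TemU is inactive.
No repressor is bound and UlmH is active, so *jalN* is transcribed.
So JalN is produced and active.
Palatinose is absent, so JalV is inactive.
With no repressor bound, *jovM* is transcribed.
So JovM is produced and active.
With repressor JalN bound, *gorC* is not transcribed.
So GorC is not produced.
ppGpp is absent, so ElnE is inactive.
With no repressor bound, *torJ* is transcribed.
So TorJ is produced and active.
With repressor TorJ bound, *purX* is not transcribed.
So PurX is not produced.
Rhamnulose is absent, so SovB is active.
No repressor is bound and SovB is active, so *temM* is transcribed.
So TemM is produced and active.
With repressor TemM bound, *sibM* is not transcribed.
So SibM is not produced.
No activator is available at the *orvX* promoter, so *orvX* is not transcribed.
→ *orvX* is OFF in A.
Condition B:
Norleucine is present, so UlmH is inactive.
Xylulose is present, so TemU is active.
With repressor TemU bound, *jalN* is not transcribed.
So JalN is not produced.
Palatinose is present, so JalV is active.
With repressor JalV bound, *jovM* is not transcribed.
So JovM is not produced.
With no repressor bound, *gorC* is transcribed.
So GorC is produced and active.
ppGpp is present, so ElnE is active.
With repressor ElnE bound, *torJ* is not transcribed.
So TorJ is not produced.
With no repressor bound, *purX* is transcribed.
So PurX is produced and active.
Rhamnulose is absent, so SovB is active.
No repressor is bound and SovB is active, so *temM* is transcribed.
So TemM is produced and active.
With repressor TemM bound, *sibM* is not transcribed.
So SibM is not produced.
Activator GorC is present, so *orvX* is transcribed.
→ *orvX* is ON in B.

B only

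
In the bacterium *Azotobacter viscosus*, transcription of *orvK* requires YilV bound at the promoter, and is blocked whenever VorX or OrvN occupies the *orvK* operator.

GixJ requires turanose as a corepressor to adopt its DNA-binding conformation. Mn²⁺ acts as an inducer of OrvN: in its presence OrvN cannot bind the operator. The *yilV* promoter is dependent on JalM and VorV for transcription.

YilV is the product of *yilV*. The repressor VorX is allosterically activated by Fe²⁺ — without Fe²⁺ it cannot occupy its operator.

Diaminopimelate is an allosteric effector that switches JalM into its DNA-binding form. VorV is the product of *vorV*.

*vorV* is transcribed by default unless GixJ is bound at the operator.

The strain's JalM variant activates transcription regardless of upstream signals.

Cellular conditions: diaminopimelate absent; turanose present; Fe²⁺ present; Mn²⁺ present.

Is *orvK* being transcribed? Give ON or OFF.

Fe²⁺ is present, so VorX is active.
JalM is constitutively active in this strain.
Turanose is present, so GixJ is active.
With repressor GixJ bound, *vorV* is not transcribed.
So VorV is not produced.
Required activator VorV is absent, so *yilV* is not transcribed.
So YilV is not produced.
Mn²⁺ is present, so OrvN is inactive.
With repressor VorX bound, *orvK* is not transcribed.

OFF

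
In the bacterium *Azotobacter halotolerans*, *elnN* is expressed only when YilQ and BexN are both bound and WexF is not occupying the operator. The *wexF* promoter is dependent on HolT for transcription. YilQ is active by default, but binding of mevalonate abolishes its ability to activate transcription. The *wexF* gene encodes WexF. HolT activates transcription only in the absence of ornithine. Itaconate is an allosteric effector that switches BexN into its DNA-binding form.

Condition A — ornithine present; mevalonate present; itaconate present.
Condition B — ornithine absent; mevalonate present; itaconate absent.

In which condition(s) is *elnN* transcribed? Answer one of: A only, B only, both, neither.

Condition A:
Ornithine is present, so HolT is inactive.
Required activator HolT is absent, so *wexF* is not transcribed.
So WexF is not produced.
Mevalonate is present, so YilQ is inactive.
Itaconate is present, so BexN is active.
Required activator YilQ is absent, so *elnN* is not transcribed.
→ *elnN* is OFF in A.
Condition B:
Ornithine is absent, so HolT is active.
No repressor is bound and HolT is active, so *wexF* is transcribed.
So WexF is produced and active.
Mevalonate is present, so YilQ is inactive.
Itaconate is absent, so BexN is inactive.
With repressor WexF bound, *elnN* is not transcribed.
→ *elnN* is OFF in B.

neither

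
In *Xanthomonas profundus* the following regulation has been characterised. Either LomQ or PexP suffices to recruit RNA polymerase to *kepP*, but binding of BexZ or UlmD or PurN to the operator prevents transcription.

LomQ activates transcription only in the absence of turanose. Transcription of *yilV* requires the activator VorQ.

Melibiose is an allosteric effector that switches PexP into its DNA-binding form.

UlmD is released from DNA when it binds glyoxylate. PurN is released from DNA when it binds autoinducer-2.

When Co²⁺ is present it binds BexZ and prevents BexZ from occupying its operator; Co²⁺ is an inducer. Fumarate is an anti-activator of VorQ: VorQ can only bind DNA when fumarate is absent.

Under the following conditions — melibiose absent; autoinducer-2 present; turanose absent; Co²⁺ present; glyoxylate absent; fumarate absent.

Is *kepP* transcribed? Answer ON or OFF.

Co²⁺ is present, so BexZ is inactive.
Turanose is absent, so LomQ is active.
Glyoxylate is absent, so UlmD is active.
Autoinducer-2 is present, so PurN is inactive.
Melibiose is absent, so PexP is inactive.
With repressor UlmD bound, *kepP* is not transcribed.

OFF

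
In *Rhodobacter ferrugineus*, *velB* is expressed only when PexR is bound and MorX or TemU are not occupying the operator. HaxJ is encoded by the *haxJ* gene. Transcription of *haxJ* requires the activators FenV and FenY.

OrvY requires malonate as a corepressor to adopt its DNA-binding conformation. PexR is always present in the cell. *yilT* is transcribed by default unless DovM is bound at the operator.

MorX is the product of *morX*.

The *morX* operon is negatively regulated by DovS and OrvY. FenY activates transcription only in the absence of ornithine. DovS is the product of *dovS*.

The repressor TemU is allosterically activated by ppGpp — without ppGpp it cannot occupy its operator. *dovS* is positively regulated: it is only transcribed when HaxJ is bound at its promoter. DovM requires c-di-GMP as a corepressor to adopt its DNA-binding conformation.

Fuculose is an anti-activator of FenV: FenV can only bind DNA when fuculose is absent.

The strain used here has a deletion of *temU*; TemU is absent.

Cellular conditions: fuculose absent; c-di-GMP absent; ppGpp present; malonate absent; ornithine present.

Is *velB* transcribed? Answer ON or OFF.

OFF

PexR is produced constitutively and is active.
Fuculose is absent, so FenV is active.
Ornithine is present, so FenY is inactive.
Required activator FenY is absent, so *haxJ* is not transcribed.
So HaxJ is not produced.
Required activator HaxJ is absent, so *dovS* is not transcribed.
So DovS is not produced.
Malonate is absent, so OrvY is inactive.
With no repressor bound, *morX* is transcribed.
So MorX is produced and active.
TemU is non-functional in this strain, so it has no effect.
With repressor MorX bound, *velB* is not transcribed.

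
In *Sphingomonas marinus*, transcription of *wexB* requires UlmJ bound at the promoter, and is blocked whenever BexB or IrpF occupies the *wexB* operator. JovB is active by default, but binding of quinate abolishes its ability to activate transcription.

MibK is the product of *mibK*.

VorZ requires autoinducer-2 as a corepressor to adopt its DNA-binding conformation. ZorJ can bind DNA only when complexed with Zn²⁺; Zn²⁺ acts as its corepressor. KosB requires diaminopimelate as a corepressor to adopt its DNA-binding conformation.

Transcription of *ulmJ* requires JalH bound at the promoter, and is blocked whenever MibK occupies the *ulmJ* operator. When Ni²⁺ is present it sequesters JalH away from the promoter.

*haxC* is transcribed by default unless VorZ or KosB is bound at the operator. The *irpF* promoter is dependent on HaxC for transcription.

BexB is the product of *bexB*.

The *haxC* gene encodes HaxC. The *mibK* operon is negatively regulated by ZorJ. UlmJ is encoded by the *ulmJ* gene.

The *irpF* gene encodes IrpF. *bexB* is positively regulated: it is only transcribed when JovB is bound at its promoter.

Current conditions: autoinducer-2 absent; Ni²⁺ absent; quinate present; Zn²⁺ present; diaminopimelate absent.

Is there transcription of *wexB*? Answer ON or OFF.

Ni²⁺ is absent, so JalH is active.
Zn²⁺ is present, so ZorJ is active.
With repressor ZorJ bound, *mibK* is not transcribed.
So MibK is not produced.
No repressor is bound and JalH is active, so *ulmJ* is transcribed.
So UlmJ is produced and active.
Quinate is present, so JovB is inactive.
Required activator JovB is absent, so *bexB* is not transcribed.
So BexB is not produced.
Autoinducer-2 is absent, so VorZ is inactive.
Diaminopimelate is absent, so KosB is inactive.
With no repressor bound, *haxC* is transcribed.
So HaxC is produced and active.
No repressor is bound and HaxC is active, so *irpF* is transcribed.
So IrpF is produced and active.
With repressor IrpF bound, *wexB* is not transcribed.

OFF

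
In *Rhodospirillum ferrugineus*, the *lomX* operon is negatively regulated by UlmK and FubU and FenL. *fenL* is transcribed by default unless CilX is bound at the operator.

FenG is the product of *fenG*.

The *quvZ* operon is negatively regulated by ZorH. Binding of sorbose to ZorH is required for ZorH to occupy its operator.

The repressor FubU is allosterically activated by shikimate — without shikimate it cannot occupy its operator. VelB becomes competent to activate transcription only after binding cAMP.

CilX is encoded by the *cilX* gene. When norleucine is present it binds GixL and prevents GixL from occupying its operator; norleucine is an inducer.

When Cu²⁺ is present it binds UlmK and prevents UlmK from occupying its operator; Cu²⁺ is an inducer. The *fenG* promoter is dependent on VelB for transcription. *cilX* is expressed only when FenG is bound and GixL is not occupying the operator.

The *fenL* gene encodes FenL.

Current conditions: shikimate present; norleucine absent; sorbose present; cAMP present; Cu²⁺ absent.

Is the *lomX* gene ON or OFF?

Cu²⁺ is absent, so UlmK is active.
Shikimate is present, so FubU is active.
Norleucine is absent, so GixL is active.
cAMP is present, so VelB is active.
No repressor is bound and VelB is active, so *fenG* is transcribed.
So FenG is produced and active.
With repressor GixL bound, *cilX* is not transcribed.
So CilX is not produced.
With no repressor bound, *fenL* is transcribed.
So FenL is produced and active.
With repressor UlmK bound, *lomX* is not transcribed.

OFF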